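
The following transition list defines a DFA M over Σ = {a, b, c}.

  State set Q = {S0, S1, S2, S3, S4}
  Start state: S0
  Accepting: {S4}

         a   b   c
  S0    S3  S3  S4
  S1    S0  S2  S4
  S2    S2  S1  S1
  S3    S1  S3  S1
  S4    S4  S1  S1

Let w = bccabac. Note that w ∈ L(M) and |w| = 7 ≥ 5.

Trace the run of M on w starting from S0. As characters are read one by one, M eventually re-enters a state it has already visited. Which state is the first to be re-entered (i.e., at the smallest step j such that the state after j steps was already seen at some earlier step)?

State sequence: S0 -b-> S3 -c-> S1 -c-> S4 -a-> S4 -b-> S1 -a-> S0 -c-> S4
First repeat at step 4: S4 was already visited.

The earliest repeat is at step j = 4: M is in S4, which it already visited at step i = 3.

S4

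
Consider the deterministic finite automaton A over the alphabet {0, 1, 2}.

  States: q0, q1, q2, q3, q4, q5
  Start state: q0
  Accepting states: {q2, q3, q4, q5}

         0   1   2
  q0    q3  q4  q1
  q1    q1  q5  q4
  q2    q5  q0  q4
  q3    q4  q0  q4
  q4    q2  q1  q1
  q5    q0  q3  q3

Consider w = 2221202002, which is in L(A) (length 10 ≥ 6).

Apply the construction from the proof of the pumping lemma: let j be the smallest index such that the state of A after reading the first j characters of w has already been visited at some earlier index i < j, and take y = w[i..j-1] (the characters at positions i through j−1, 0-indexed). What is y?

Run of A on w = 2 2 2 1 2 0 2 0 0 2:
  step 0: q0  (start)
  step 1: q1  (read 2: q0→q1)
  step 2: q4  (read 2: q1→q4)
  step 3: q1  (read 2: q4→q1)   ← first repeat (q1 seen earlier)
  step 4: q5  (read 1: q1→q5)
  step 5: q3  (read 2: q5→q3)
  step 6: q4  (read 0: q3→q4)
  step 7: q1  (read 2: q4→q1)
  step 8: q1  (read 0: q1→q1)
  step 9: q1  (read 0: q1→q1)
  step 10: q4  (read 2: q1→q4)

So i = 1, j = 3, giving x = w[0:1] = 2, y = w[1:3] = 22, z = w[3:10] = 1202002.
Check: |xy| = 3 ≤ 6 and |y| = 2 ≥ 1. Reading y takes A from q1 back to q1, so every xyⁱz is accepted.
The DFA has 6 states, so the proof of the pumping lemma guarantees a repeated state among the first 6+1 visited; the segment between the two visits is the pumpable y.

22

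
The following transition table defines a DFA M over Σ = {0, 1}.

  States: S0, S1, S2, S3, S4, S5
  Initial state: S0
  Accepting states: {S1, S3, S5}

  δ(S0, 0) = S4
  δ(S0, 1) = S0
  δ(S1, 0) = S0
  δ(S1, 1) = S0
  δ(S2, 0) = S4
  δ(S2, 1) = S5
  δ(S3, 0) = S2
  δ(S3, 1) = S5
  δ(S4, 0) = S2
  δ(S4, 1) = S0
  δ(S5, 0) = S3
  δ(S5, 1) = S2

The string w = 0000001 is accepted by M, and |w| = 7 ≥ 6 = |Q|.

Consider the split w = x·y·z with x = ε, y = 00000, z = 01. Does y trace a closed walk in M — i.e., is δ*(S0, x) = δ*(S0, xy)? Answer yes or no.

State sequence: S0 -0-> S4 -0-> S2 -0-> S4 -0-> S2 -0-> S4

After x (step 0): S0. After xy (step 5): S4.
They differ (S0 ≠ S4), so y is not a cycle from the state after x; this split is not the one the pumping-lemma construction produces, and pumping y need not keep the string in L(M).

no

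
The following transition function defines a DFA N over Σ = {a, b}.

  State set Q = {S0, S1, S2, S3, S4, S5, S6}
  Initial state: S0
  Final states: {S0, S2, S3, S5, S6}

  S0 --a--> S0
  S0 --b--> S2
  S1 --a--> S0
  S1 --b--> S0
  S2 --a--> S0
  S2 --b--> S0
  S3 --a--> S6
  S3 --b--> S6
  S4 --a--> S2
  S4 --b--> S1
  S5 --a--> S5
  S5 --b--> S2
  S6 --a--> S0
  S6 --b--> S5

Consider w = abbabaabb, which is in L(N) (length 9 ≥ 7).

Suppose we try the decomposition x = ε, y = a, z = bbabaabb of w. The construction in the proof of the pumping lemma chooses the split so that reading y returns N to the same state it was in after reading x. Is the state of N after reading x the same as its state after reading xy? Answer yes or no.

yes

State sequence: S0 -a-> S0

After x (step 0): S0. After xy (step 1): S0.
They match, so y = a drives N around a cycle from S0 back to itself; pumping y any number of times keeps N in S0 before reading z, and xyⁱz ∈ L(N) for every i ≥ 0.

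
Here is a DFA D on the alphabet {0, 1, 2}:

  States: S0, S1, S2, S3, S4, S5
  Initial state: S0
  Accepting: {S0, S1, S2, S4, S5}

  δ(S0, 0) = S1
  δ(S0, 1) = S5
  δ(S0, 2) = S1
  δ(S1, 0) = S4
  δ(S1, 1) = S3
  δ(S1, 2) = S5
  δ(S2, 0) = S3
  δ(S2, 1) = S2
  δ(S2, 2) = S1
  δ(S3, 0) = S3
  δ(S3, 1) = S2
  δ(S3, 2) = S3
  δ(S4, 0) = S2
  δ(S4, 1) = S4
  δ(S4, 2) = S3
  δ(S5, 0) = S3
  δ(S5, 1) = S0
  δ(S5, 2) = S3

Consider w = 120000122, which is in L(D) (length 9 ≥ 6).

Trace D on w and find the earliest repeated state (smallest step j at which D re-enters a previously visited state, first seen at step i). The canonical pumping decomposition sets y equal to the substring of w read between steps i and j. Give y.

0

Run of D on w = 1 2 0 0 0 0 1 2 2:
  step 0: S0  (start)
  step 1: S5  (read 1: S0→S5)
  step 2: S3  (read 2: S5→S3)
  step 3: S3  (read 0: S3→S3)   ← first repeat (S3 seen earlier)
  step 4: S3  (read 0: S3→S3)
  step 5: S3  (read 0: S3→S3)
  step 6: S3  (read 0: S3→S3)
  step 7: S2  (read 1: S3→S2)
  step 8: S1  (read 2: S2→S1)
  step 9: S5  (read 2: S1→S5)

So i = 2, j = 3, giving x = w[0:2] = 12, y = w[2:3] = 0, z = w[3:9] = 000122.
Check: |xy| = 3 ≤ 6 and |y| = 1 ≥ 1. Reading y takes D from S3 back to S3, so every xyⁱz is accepted.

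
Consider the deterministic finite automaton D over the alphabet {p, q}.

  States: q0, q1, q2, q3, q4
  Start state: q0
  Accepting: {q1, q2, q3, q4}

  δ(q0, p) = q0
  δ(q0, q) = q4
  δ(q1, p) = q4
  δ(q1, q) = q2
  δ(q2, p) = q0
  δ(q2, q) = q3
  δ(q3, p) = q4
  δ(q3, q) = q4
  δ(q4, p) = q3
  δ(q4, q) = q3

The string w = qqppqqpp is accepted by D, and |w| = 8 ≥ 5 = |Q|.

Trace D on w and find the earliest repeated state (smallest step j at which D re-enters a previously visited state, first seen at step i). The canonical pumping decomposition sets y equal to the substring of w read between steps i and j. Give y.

Run of D on w = q q p p q q p p:
  step 0: q0  (start)
  step 1: q4  (read q: q0→q4)
  step 2: q3  (read q: q4→q3)
  step 3: q4  (read p: q3→q4)   ← first repeat (q4 seen earlier)
  step 4: q3  (read p: q4→q3)
  step 5: q4  (read q: q3→q4)
  step 6: q3  (read q: q4→q3)
  step 7: q4  (read p: q3→q4)
  step 8: q3  (read p: q4→q3)

So i = 1, j = 3, giving x = w[0:1] = q, y = w[1:3] = qp, z = w[3:8] = pqqpp.
Check: |xy| = 3 ≤ 5 and |y| = 2 ≥ 1. Reading y takes D from q4 back to q4, so every xyⁱz is accepted.

qp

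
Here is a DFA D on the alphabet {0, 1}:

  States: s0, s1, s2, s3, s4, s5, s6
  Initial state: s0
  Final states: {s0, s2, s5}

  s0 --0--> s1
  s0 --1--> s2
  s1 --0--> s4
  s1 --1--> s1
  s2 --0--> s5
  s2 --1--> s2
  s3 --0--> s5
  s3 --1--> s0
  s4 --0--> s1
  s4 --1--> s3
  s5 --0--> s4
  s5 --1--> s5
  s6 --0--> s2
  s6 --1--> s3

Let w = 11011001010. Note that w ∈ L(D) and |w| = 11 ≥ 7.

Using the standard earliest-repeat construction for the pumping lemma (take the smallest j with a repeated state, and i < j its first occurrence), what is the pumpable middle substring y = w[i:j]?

1

Run of D on w = 1 1 0 1 1 0 0 1 0 1 0:
  step 0: s0  (start)
  step 1: s2  (read 1: s0→s2)
  step 2: s2  (read 1: s2→s2)   ← first repeat (s2 seen earlier)
  step 3: s5  (read 0: s2→s5)
  step 4: s5  (read 1: s5→s5)
  step 5: s5  (read 1: s5→s5)
  step 6: s4  (read 0: s5→s4)
  step 7: s1  (read 0: s4→s1)
  step 8: s1  (read 1: s1→s1)
  step 9: s4  (read 0: s1→s4)
  step 10: s3  (read 1: s4→s3)
  step 11: s5  (read 0: s3→s5)

So i = 1, j = 2, giving x = w[0:1] = 1, y = w[1:2] = 1, z = w[2:11] = 011001010.
Check: |xy| = 2 ≤ 7 and |y| = 1 ≥ 1. Reading y takes D from s2 back to s2, so every xyⁱz is accepted.
Since D has 7 states, any run of length ≥ 7 visits 7+1 states, so by pigeonhole some state repeats within the first 7 steps — that repeat gives the pumpable loop.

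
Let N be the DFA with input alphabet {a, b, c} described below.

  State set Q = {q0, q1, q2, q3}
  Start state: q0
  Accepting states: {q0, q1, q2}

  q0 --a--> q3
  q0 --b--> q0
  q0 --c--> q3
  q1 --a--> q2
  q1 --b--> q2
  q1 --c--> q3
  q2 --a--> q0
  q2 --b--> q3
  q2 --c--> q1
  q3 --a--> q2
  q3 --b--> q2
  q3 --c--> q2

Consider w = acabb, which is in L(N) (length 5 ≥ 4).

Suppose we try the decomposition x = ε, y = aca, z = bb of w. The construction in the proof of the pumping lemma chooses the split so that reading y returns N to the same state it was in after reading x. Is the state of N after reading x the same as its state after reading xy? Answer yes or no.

State sequence: q0 -a-> q3 -c-> q2 -a-> q0

After x (step 0): q0. After xy (step 3): q0.
They match, so y = aca drives N around a cycle from q0 back to itself; pumping y any number of times keeps N in q0 before reading z, and xyⁱz ∈ L(N) for every i ≥ 0.

yes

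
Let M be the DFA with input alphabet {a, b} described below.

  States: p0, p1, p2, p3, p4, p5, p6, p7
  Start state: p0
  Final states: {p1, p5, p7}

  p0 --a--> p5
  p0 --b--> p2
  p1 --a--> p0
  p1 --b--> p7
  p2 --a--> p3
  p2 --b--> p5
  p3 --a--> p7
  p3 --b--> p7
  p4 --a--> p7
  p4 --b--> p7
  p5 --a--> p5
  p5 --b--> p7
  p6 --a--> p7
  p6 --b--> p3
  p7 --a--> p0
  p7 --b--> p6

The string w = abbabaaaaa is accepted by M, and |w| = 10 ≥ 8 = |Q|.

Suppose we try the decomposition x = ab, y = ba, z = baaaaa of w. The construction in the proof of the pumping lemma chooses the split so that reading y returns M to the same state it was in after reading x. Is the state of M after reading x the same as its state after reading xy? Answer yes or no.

Run of M on the first 4 characters of w = a b b a:
  step 0: p0  (start)
  step 1: p5  (read a: p0→p5)
  step 2: p7  (read b: p5→p7)
  step 3: p6  (read b: p7→p6)
  step 4: p7  (read a: p6→p7)

After x (step 2): p7. After xy (step 4): p7.
They match, so y = ba drives M around a cycle from p7 back to itself; pumping y any number of times keeps M in p7 before reading z, and xyⁱz ∈ L(M) for every i ≥ 0.

yes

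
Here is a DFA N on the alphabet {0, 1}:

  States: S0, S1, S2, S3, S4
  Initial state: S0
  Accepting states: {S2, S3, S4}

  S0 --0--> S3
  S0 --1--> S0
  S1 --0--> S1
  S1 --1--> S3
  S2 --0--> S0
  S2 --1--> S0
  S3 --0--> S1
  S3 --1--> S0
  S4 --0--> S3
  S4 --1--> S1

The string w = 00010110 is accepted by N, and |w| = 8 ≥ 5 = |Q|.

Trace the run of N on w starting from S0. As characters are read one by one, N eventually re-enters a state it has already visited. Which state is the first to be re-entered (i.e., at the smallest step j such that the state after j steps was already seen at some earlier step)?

Run of N on w = 0 0 0 1 0 1 1 0:
  step 0: S0  (start)
  step 1: S3  (read 0: S0→S3)
  step 2: S1  (read 0: S3→S1)
  step 3: S1  (read 0: S1→S1)   ← first repeat (S1 seen earlier)
  step 4: S3  (read 1: S1→S3)
  step 5: S1  (read 0: S3→S1)
  step 6: S3  (read 1: S1→S3)
  step 7: S0  (read 1: S3→S0)
  step 8: S3  (read 0: S0→S3)

The earliest repeat is at step j = 3: N is in S1, which it already visited at step i = 2.
Pumping length from the standard proof: p = 5 (the number of states). The repeated state found above gives |xy| = j ≤ 5 and |y| = j − i ≥ 1.

S1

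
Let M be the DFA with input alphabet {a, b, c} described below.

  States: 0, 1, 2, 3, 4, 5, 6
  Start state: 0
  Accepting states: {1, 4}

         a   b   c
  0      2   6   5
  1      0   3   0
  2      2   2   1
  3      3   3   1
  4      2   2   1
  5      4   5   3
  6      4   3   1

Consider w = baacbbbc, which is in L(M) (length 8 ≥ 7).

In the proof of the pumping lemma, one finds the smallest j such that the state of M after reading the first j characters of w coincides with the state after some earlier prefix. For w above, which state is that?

3

Run of M on w = b a a c b b b c:
  step 0: 0  (start)
  step 1: 6  (read b: 0→6)
  step 2: 4  (read a: 6→4)
  step 3: 2  (read a: 4→2)
  step 4: 1  (read c: 2→1)
  step 5: 3  (read b: 1→3)
  step 6: 3  (read b: 3→3)   ← first repeat (3 seen earlier)
  step 7: 3  (read b: 3→3)
  step 8: 1  (read c: 3→1)

The earliest repeat is at step j = 6: M is in 3, which it already visited at step i = 5.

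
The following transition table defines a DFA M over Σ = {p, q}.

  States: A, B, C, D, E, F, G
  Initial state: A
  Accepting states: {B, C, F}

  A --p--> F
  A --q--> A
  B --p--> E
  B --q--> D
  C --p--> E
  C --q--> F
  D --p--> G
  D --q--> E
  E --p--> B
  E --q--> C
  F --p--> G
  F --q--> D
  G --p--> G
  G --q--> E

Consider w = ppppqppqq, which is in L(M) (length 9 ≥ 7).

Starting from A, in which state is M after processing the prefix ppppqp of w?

B

Run of M on the first 6 characters of w = p p p p q p:
  step 0: A  (start)
  step 1: F  (read p: A→F)
  step 2: G  (read p: F→G)
  step 3: G  (read p: G→G)
  step 4: G  (read p: G→G)
  step 5: E  (read q: G→E)
  step 6: B  (read p: E→B)

After reading 6 characters, M is in state B.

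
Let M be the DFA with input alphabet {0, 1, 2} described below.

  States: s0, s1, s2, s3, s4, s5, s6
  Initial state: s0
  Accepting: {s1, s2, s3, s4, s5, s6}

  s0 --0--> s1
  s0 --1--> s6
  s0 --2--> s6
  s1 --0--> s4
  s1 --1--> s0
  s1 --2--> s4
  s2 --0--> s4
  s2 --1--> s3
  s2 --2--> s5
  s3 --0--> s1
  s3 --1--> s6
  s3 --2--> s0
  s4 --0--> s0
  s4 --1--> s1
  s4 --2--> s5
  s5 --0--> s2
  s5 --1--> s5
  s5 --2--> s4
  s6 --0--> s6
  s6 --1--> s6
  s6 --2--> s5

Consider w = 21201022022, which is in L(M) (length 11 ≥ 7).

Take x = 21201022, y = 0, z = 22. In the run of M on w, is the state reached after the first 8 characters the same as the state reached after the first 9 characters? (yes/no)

no

State sequence: s0 -2-> s6 -1-> s6 -2-> s5 -0-> s2 -1-> s3 -0-> s1 -2-> s4 -2-> s5 -0-> s2

After x (step 8): s5. After xy (step 9): s2.
They differ (s5 ≠ s2), so y is not a cycle from the state after x; this split is not the one the pumping-lemma construction produces, and pumping y need not keep the string in L(M).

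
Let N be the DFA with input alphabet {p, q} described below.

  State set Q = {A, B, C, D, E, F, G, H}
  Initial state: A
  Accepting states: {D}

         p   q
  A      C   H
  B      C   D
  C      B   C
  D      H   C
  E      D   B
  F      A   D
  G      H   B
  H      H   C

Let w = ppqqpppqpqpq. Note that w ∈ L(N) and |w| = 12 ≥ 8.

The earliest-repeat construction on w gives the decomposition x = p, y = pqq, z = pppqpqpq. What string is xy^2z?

ppqqpqqpppqpqpq

xy^2z = p·pqq·pqq·pppqpqpq = ppqqpqqpppqpqpq.
Reading y = pqq takes N from C back to C, so after x·y·y the machine is still in C, and z then leads to the accepting state D. Hence ppqqpqqpppqpqpq ∈ L(N).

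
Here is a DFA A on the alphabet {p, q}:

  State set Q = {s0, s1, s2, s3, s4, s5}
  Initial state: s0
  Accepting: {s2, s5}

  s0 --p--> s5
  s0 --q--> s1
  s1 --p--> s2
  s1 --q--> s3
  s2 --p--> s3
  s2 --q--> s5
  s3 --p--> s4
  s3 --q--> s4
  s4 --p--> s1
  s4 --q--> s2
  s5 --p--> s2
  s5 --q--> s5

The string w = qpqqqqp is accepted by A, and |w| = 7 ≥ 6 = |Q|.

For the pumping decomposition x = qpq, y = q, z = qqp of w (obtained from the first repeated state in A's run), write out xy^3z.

qpqqqqqqp

xy^3z = qpq·q·q·q·qqp = qpqqqqqqp.
Reading y = q takes A from s5 back to s5, so after x·y·y·y the machine is still in s5, and z then leads to the accepting state s2. Hence qpqqqqqqp ∈ L(A).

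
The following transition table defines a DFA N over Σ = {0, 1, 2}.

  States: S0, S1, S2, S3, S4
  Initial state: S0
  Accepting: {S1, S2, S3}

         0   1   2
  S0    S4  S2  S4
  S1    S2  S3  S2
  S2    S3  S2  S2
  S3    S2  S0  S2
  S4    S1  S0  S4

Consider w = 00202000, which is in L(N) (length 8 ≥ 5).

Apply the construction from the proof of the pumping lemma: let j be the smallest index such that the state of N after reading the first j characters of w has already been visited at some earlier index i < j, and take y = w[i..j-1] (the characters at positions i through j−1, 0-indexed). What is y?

02

Run of N on w = 0 0 2 0 2 0 0 0:
  step 0: S0  (start)
  step 1: S4  (read 0: S0→S4)
  step 2: S1  (read 0: S4→S1)
  step 3: S2  (read 2: S1→S2)
  step 4: S3  (read 0: S2→S3)
  step 5: S2  (read 2: S3→S2)   ← first repeat (S2 seen earlier)
  step 6: S3  (read 0: S2→S3)
  step 7: S2  (read 0: S3→S2)
  step 8: S3  (read 0: S2→S3)

So i = 3, j = 5, giving x = w[0:3] = 002, y = w[3:5] = 02, z = w[5:8] = 000.
Check: |xy| = 5 ≤ 5 and |y| = 2 ≥ 1. Reading y takes N from S2 back to S2, so every xyⁱz is accepted.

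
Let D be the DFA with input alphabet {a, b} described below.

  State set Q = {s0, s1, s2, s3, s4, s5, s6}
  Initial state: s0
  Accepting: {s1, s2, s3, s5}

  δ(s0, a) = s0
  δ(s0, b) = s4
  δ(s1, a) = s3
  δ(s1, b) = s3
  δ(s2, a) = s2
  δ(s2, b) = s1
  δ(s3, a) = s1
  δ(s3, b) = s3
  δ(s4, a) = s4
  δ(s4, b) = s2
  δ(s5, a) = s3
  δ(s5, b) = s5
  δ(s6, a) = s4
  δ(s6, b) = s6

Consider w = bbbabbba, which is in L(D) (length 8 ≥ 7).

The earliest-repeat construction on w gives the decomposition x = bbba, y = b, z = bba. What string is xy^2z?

bbbabbbba

xy^2z = bbba·b·b·bba = bbbabbbba.
Reading y = b takes D from s3 back to s3, so after x·y·y the machine is still in s3, and z then leads to the accepting state s1. Hence bbbabbbba ∈ L(D).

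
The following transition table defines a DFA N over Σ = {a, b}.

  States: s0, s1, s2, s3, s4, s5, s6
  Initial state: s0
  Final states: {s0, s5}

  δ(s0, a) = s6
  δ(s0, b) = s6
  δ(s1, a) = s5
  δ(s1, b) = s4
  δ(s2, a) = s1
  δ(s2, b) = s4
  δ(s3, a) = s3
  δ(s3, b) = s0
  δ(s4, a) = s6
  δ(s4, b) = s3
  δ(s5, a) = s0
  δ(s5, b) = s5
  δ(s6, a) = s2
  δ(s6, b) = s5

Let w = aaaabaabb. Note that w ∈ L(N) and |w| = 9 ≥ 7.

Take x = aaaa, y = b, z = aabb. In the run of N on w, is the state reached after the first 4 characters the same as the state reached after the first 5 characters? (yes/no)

Run of N on the first 5 characters of w = a a a a b:
  step 0: s0  (start)
  step 1: s6  (read a: s0→s6)
  step 2: s2  (read a: s6→s2)
  step 3: s1  (read a: s2→s1)
  step 4: s5  (read a: s1→s5)
  step 5: s5  (read b: s5→s5)

After x (step 4): s5. After xy (step 5): s5.
They match, so y = b drives N around a cycle from s5 back to itself; pumping y any number of times keeps N in s5 before reading z, and xyⁱz ∈ L(N) for every i ≥ 0.

yes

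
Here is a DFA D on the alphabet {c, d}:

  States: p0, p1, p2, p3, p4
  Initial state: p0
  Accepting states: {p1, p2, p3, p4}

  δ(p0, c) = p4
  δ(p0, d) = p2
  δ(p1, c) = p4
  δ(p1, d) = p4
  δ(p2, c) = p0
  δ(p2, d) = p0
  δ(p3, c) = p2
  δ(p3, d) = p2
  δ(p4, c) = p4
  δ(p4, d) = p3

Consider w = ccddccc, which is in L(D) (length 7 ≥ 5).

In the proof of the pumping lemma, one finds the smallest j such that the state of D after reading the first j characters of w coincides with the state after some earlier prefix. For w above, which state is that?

Run of D on w = c c d d c c c:
  step 0: p0  (start)
  step 1: p4  (read c: p0→p4)
  step 2: p4  (read c: p4→p4)   ← first repeat (p4 seen earlier)
  step 3: p3  (read d: p4→p3)
  step 4: p2  (read d: p3→p2)
  step 5: p0  (read c: p2→p0)
  step 6: p4  (read c: p0→p4)
  step 7: p4  (read c: p4→p4)

The earliest repeat is at step j = 2: D is in p4, which it already visited at step i = 1.
Pumping length from the standard proof: p = 5 (the number of states). The repeated state found above gives |xy| = j ≤ 5 and |y| = j − i ≥ 1.

p4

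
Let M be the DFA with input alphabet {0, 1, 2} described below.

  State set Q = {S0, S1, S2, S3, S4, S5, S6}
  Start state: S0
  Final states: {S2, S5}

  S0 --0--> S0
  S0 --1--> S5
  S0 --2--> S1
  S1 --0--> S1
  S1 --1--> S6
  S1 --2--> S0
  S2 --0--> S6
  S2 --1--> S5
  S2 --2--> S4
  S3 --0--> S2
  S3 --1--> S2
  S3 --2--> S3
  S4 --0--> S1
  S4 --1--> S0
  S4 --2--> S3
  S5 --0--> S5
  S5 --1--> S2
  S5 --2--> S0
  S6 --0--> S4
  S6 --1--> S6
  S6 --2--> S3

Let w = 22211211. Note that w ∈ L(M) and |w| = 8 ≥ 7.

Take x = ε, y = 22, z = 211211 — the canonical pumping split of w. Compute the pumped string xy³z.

xy^3z = ε·22·22·22·211211 = 222222211211.
Reading y = 22 takes M from S0 back to S0, so after x·y·y·y the machine is still in S0, and z then leads to the accepting state S5. Hence 222222211211 ∈ L(M).

222222211211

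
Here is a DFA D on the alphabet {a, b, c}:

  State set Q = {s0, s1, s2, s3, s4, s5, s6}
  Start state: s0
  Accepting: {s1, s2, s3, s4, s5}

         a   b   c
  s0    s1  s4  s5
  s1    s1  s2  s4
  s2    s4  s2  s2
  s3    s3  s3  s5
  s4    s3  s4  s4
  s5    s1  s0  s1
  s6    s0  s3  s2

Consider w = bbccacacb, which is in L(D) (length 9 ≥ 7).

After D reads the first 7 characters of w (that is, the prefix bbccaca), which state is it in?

Run of D on the first 7 characters of w = b b c c a c a:
  step 0: s0  (start)
  step 1: s4  (read b: s0→s4)
  step 2: s4  (read b: s4→s4)
  step 3: s4  (read c: s4→s4)
  step 4: s4  (read c: s4→s4)
  step 5: s3  (read a: s4→s3)
  step 6: s5  (read c: s3→s5)
  step 7: s1  (read a: s5→s1)

After reading 7 characters, D is in state s1.
(This kind of state-tracing is the core of the pumping-lemma construction: with 7 states, pigeonhole forces a repeat within the first 7 steps.)

s1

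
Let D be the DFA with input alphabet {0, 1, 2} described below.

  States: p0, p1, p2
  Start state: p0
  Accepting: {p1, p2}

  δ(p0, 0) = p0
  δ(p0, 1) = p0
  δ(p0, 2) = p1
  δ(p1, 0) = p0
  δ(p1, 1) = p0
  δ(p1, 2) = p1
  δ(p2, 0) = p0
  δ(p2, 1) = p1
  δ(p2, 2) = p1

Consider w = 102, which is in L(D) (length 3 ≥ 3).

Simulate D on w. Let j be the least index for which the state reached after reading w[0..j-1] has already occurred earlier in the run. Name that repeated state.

State sequence: p0 -1-> p0 -0-> p0 -2-> p1
First repeat at step 1: p0 was already visited.

The earliest repeat is at step j = 1: D is in p0, which it already visited at step i = 0.
Since D has 3 states, any run of length ≥ 3 visits 3+1 states, so by pigeonhole some state repeats within the first 3 steps — that repeat gives the pumpable loop.

p0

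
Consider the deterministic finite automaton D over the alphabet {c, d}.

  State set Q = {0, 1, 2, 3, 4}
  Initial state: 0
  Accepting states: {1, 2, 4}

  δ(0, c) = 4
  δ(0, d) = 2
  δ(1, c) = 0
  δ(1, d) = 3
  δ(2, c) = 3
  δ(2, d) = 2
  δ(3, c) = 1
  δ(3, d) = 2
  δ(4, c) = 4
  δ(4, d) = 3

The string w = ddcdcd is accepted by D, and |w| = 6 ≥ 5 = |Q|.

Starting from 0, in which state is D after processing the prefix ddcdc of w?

3

State sequence: 0 -d-> 2 -d-> 2 -c-> 3 -d-> 2 -c-> 3

After reading 5 characters, D is in state 3.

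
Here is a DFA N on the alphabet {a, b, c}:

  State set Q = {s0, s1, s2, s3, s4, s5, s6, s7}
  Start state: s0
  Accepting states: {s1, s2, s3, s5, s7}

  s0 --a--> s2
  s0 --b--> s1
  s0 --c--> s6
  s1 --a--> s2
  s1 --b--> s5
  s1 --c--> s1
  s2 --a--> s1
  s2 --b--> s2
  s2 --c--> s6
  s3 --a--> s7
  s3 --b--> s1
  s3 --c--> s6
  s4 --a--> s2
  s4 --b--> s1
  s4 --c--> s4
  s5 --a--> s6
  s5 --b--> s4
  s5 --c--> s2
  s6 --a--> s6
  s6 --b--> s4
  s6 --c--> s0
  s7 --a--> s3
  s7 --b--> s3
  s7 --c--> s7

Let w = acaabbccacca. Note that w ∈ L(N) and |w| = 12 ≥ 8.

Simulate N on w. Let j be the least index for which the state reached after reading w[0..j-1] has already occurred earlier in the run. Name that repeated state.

Run of N on w = a c a a b b c c a c c a:
  step 0: s0  (start)
  step 1: s2  (read a: s0→s2)
  step 2: s6  (read c: s2→s6)
  step 3: s6  (read a: s6→s6)   ← first repeat (s6 seen earlier)
  step 4: s6  (read a: s6→s6)
  step 5: s4  (read b: s6→s4)
  step 6: s1  (read b: s4→s1)
  step 7: s1  (read c: s1→s1)
  step 8: s1  (read c: s1→s1)
  step 9: s2  (read a: s1→s2)
  step 10: s6  (read c: s2→s6)
  step 11: s0  (read c: s6→s0)
  step 12: s2  (read a: s0→s2)

The earliest repeat is at step j = 3: N is in s6, which it already visited at step i = 2.
Since N has 8 states, any run of length ≥ 8 visits 8+1 states, so by pigeonhole some state repeats within the first 8 steps — that repeat gives the pumpable loop.

s6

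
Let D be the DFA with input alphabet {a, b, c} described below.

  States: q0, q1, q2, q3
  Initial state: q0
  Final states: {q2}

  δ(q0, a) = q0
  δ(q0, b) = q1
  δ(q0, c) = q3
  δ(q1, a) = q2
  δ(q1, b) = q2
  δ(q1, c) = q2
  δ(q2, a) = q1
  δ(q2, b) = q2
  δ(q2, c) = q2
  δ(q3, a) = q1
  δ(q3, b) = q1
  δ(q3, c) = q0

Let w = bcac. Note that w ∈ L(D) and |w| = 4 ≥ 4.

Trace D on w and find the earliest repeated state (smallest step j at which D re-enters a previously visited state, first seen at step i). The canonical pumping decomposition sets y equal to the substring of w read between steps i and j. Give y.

Run of D on w = b c a c:
  step 0: q0  (start)
  step 1: q1  (read b: q0→q1)
  step 2: q2  (read c: q1→q2)
  step 3: q1  (read a: q2→q1)   ← first repeat (q1 seen earlier)
  step 4: q2  (read c: q1→q2)

So i = 1, j = 3, giving x = w[0:1] = b, y = w[1:3] = ca, z = w[3:4] = c.
Check: |xy| = 3 ≤ 4 and |y| = 2 ≥ 1. Reading y takes D from q1 back to q1, so every xyⁱz is accepted.

ca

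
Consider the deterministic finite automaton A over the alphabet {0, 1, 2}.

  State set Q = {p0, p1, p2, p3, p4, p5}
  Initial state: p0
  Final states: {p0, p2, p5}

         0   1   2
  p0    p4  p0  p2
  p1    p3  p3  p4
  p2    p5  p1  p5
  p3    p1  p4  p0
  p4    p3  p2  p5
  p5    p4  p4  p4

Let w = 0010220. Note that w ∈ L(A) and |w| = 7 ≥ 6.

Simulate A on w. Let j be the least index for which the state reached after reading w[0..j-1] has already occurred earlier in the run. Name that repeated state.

Run of A on w = 0 0 1 0 2 2 0:
  step 0: p0  (start)
  step 1: p4  (read 0: p0→p4)
  step 2: p3  (read 0: p4→p3)
  step 3: p4  (read 1: p3→p4)   ← first repeat (p4 seen earlier)
  step 4: p3  (read 0: p4→p3)
  step 5: p0  (read 2: p3→p0)
  step 6: p2  (read 2: p0→p2)
  step 7: p5  (read 0: p2→p5)

The earliest repeat is at step j = 3: A is in p4, which it already visited at step i = 1.

p4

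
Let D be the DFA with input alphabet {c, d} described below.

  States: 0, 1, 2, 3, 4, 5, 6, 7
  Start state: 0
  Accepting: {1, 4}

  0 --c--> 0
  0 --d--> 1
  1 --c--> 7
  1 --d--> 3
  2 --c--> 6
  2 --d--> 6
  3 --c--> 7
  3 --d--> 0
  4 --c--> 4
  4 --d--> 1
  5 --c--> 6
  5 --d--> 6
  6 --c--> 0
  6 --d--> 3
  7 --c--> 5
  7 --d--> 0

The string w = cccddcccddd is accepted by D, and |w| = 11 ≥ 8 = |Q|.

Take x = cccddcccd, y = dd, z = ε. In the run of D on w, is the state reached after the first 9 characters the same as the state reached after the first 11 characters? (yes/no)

State sequence: 0 -c-> 0 -c-> 0 -c-> 0 -d-> 1 -d-> 3 -c-> 7 -c-> 5 -c-> 6 -d-> 3 -d-> 0 -d-> 1

After x (step 9): 3. After xy (step 11): 1.
They differ (3 ≠ 1), so y is not a cycle from the state after x; this split is not the one the pumping-lemma construction produces, and pumping y need not keep the string in L(D).

no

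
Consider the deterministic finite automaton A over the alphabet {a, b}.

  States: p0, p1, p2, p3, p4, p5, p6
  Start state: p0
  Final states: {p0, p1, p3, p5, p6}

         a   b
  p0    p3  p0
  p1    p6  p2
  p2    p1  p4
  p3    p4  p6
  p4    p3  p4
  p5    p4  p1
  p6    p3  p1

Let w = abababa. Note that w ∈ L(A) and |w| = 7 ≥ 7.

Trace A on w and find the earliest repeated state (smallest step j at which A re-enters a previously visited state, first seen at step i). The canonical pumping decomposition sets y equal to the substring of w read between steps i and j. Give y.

State sequence: p0 -a-> p3 -b-> p6 -a-> p3 -b-> p6 -a-> p3 -b-> p6 -a-> p3
First repeat at step 3: p3 was already visited.

So i = 1, j = 3, giving x = w[0:1] = a, y = w[1:3] = ba, z = w[3:7] = baba.
Check: |xy| = 3 ≤ 7 and |y| = 2 ≥ 1. Reading y takes A from p3 back to p3, so every xyⁱz is accepted.
Since A has 7 states, any run of length ≥ 7 visits 7+1 states, so by pigeonhole some state repeats within the first 7 steps — that repeat gives the pumpable loop.

ba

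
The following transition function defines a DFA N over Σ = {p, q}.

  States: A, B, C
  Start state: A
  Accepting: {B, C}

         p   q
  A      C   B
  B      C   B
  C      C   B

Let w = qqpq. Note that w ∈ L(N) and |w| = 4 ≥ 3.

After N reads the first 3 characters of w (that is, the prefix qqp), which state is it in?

Run of N on the first 3 characters of w = q q p:
  step 0: A  (start)
  step 1: B  (read q: A→B)
  step 2: B  (read q: B→B)
  step 3: C  (read p: B→C)

After reading 3 characters, N is in state C.

C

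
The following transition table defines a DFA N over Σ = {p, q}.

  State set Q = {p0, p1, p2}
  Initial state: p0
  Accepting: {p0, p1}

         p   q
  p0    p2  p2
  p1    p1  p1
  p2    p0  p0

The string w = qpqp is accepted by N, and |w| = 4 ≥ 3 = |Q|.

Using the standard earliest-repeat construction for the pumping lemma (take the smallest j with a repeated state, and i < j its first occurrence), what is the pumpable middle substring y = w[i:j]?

State sequence: p0 -q-> p2 -p-> p0 -q-> p2 -p-> p0
First repeat at step 2: p0 was already visited.

So i = 0, j = 2, giving x = w[0:0] = ε, y = w[0:2] = qp, z = w[2:4] = qp.
Check: |xy| = 2 ≤ 3 and |y| = 2 ≥ 1. Reading y takes N from p0 back to p0, so every xyⁱz is accepted.

qp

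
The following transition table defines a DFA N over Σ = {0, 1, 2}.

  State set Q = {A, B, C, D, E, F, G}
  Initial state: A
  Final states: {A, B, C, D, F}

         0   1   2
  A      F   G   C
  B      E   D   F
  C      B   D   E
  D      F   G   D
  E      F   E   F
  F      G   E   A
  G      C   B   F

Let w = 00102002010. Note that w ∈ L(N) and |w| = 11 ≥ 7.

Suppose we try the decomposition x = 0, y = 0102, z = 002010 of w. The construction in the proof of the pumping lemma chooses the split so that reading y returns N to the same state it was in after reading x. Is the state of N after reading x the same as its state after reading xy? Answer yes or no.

yes

Run of N on the first 5 characters of w = 0 0 1 0 2:
  step 0: A  (start)
  step 1: F  (read 0: A→F)
  step 2: G  (read 0: F→G)
  step 3: B  (read 1: G→B)
  step 4: E  (read 0: B→E)
  step 5: F  (read 2: E→F)

After x (step 1): F. After xy (step 5): F.
They match, so y = 0102 drives N around a cycle from F back to itself; pumping y any number of times keeps N in F before reading z, and xyⁱz ∈ L(N) for every i ≥ 0.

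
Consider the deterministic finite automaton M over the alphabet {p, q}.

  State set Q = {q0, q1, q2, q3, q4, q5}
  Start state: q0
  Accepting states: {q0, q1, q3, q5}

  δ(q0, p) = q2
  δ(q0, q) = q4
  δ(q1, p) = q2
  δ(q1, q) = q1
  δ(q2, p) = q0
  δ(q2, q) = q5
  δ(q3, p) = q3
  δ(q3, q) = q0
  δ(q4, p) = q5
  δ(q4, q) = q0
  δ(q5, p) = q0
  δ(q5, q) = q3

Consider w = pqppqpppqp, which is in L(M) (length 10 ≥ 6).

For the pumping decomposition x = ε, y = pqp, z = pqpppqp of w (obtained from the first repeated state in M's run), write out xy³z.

pqppqppqppqpppqp

xy^3z = ε·pqp·pqp·pqp·pqpppqp = pqppqppqppqpppqp.
Reading y = pqp takes M from q0 back to q0, so after x·y·y·y the machine is still in q0, and z then leads to the accepting state q5. Hence pqppqppqppqpppqp ∈ L(M).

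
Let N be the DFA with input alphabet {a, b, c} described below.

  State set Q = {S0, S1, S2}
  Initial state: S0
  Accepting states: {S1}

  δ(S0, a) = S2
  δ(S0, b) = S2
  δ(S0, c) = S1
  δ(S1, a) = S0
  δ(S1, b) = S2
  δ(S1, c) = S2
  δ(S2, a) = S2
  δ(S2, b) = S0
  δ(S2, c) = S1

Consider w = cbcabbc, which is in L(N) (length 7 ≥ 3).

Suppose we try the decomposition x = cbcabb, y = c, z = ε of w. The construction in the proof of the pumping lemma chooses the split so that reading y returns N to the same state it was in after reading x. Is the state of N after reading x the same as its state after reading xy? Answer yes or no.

Run of N on the first 7 characters of w = c b c a b b c:
  step 0: S0  (start)
  step 1: S1  (read c: S0→S1)
  step 2: S2  (read b: S1→S2)
  step 3: S1  (read c: S2→S1)
  step 4: S0  (read a: S1→S0)
  step 5: S2  (read b: S0→S2)
  step 6: S0  (read b: S2→S0)
  step 7: S1  (read c: S0→S1)

After x (step 6): S0. After xy (step 7): S1.
They differ (S0 ≠ S1), so y is not a cycle from the state after x; this split is not the one the pumping-lemma construction produces, and pumping y need not keep the string in L(N).

no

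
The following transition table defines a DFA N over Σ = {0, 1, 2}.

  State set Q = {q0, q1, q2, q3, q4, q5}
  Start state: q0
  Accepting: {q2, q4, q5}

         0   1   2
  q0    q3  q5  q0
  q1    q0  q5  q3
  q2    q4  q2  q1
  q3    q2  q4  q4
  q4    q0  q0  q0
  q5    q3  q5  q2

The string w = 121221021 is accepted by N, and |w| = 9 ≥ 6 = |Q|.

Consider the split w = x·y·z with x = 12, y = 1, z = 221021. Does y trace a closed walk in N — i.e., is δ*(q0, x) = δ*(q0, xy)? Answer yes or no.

yes

State sequence: q0 -1-> q5 -2-> q2 -1-> q2

After x (step 2): q2. After xy (step 3): q2.
They match, so y = 1 drives N around a cycle from q2 back to itself; pumping y any number of times keeps N in q2 before reading z, and xyⁱz ∈ L(N) for every i ≥ 0.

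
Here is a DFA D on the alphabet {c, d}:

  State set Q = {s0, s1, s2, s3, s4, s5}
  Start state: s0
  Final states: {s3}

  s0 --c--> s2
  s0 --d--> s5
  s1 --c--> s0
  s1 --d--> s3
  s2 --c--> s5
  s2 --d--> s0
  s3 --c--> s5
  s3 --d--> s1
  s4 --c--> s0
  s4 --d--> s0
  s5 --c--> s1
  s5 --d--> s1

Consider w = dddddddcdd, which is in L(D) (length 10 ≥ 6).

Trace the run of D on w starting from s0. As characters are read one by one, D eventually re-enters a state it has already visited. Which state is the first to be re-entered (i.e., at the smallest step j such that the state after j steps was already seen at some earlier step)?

State sequence: s0 -d-> s5 -d-> s1 -d-> s3 -d-> s1 -d-> s3 -d-> s1 -d-> s3 -c-> s5 -d-> s1 -d-> s3
First repeat at step 4: s1 was already visited.

The earliest repeat is at step j = 4: D is in s1, which it already visited at step i = 2.

s1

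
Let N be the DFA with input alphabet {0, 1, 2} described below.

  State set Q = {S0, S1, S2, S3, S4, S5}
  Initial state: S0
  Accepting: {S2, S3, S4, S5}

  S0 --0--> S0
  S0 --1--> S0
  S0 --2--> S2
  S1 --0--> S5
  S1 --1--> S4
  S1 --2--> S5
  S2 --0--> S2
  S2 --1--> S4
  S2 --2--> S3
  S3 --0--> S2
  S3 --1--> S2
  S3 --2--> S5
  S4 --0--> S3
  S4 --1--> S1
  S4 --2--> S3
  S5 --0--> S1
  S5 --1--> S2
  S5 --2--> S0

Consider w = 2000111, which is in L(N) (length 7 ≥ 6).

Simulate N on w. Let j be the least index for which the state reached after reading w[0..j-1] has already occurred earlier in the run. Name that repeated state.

S2

State sequence: S0 -2-> S2 -0-> S2 -0-> S2 -0-> S2 -1-> S4 -1-> S1 -1-> S4
First repeat at step 2: S2 was already visited.

The earliest repeat is at step j = 2: N is in S2, which it already visited at step i = 1.
Since N has 6 states, any run of length ≥ 6 visits 6+1 states, so by pigeonhole some state repeats within the first 6 steps — that repeat gives the pumpable loop.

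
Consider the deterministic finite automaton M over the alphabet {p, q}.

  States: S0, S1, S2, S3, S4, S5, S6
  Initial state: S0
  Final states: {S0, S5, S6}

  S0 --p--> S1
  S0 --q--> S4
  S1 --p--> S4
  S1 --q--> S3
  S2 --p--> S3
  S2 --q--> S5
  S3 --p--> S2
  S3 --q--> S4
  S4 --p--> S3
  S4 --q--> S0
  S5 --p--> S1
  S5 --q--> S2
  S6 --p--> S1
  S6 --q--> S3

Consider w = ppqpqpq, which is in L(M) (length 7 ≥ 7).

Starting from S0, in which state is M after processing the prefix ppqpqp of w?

State sequence: S0 -p-> S1 -p-> S4 -q-> S0 -p-> S1 -q-> S3 -p-> S2

After reading 6 characters, M is in state S2.
(This kind of state-tracing is the core of the pumping-lemma construction: with 7 states, pigeonhole forces a repeat within the first 7 steps.)

S2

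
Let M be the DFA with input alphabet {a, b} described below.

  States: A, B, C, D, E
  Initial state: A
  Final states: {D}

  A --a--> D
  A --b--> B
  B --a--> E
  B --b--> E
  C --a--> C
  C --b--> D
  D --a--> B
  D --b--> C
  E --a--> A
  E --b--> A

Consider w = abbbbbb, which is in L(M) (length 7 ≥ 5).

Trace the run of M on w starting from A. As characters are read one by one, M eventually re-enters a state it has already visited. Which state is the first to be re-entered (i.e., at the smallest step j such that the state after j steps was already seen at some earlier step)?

Run of M on w = a b b b b b b:
  step 0: A  (start)
  step 1: D  (read a: A→D)
  step 2: C  (read b: D→C)
  step 3: D  (read b: C→D)   ← first repeat (D seen earlier)
  step 4: C  (read b: D→C)
  step 5: D  (read b: C→D)
  step 6: C  (read b: D→C)
  step 7: D  (read b: C→D)

The earliest repeat is at step j = 3: M is in D, which it already visited at step i = 1.

D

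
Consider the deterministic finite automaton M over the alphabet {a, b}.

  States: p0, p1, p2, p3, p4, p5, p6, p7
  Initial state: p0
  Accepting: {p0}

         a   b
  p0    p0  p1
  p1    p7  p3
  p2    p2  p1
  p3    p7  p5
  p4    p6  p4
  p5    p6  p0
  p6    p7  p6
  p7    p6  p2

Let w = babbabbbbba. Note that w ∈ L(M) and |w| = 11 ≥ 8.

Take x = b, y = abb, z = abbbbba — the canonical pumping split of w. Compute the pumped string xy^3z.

xy^3z = b·abb·abb·abb·abbbbba = babbabbabbabbbbba.
Reading y = abb takes M from p1 back to p1, so after x·y·y·y the machine is still in p1, and z then leads to the accepting state p0. Hence babbabbabbabbbbba ∈ L(M).

babbabbabbabbbbba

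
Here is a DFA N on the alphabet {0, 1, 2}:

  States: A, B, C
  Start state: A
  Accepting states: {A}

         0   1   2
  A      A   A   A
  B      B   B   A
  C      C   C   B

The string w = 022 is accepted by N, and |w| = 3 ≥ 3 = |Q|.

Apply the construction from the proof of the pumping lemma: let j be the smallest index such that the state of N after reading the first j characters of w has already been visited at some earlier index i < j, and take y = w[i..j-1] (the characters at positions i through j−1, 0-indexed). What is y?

0

Run of N on w = 0 2 2:
  step 0: A  (start)
  step 1: A  (read 0: A→A)   ← first repeat (A seen earlier)
  step 2: A  (read 2: A→A)
  step 3: A  (read 2: A→A)

So i = 0, j = 1, giving x = w[0:0] = ε, y = w[0:1] = 0, z = w[1:3] = 22.
Check: |xy| = 1 ≤ 3 and |y| = 1 ≥ 1. Reading y takes N from A back to A, so every xyⁱz is accepted.
With |Q| = 3, pigeonhole forces a state repeat no later than step 3; the substring read between the first and second visits to that state can be pumped.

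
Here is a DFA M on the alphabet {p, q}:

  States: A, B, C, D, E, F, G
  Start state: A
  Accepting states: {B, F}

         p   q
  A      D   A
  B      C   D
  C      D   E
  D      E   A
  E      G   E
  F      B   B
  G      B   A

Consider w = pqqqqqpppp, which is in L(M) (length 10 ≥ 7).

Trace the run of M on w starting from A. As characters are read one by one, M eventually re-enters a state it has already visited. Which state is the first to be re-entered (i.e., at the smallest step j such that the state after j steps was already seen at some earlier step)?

A

Run of M on w = p q q q q q p p p p:
  step 0: A  (start)
  step 1: D  (read p: A→D)
  step 2: A  (read q: D→A)   ← first repeat (A seen earlier)
  step 3: A  (read q: A→A)
  step 4: A  (read q: A→A)
  step 5: A  (read q: A→A)
  step 6: A  (read q: A→A)
  step 7: D  (read p: A→D)
  step 8: E  (read p: D→E)
  step 9: G  (read p: E→G)
  step 10: B  (read p: G→B)

The earliest repeat is at step j = 2: M is in A, which it already visited at step i = 0.
The DFA has 7 states, so the proof of the pumping lemma guarantees a repeated state among the first 7+1 visited; the segment between the two visits is the pumpable y.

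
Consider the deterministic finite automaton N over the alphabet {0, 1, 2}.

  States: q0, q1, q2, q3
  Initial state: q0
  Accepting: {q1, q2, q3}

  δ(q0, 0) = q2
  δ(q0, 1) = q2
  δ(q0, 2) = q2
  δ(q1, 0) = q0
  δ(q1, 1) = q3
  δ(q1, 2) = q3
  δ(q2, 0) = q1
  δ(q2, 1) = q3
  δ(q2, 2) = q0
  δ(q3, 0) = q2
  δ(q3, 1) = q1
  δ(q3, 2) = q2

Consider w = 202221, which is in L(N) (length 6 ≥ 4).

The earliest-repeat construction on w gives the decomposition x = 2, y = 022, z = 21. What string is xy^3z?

xy^3z = 2·022·022·022·21 = 202202202221.
Reading y = 022 takes N from q2 back to q2, so after x·y·y·y the machine is still in q2, and z then leads to the accepting state q2. Hence 202202202221 ∈ L(N).

202202202221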